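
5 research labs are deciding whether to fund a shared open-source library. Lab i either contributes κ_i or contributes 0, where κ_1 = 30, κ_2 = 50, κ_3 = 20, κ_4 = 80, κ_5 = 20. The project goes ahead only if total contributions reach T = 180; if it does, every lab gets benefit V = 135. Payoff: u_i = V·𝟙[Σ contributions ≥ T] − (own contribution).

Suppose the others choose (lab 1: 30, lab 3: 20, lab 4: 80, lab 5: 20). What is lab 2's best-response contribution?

50

Others' total = 150. Contributing 50 brings total to 200 ≥ 180: gain V − κ_2 = 85.
Best response: 50.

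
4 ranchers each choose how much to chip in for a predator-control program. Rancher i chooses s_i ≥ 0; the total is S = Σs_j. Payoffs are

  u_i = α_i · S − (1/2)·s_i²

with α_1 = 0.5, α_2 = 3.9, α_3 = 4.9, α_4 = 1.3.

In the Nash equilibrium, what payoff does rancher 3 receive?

39.935

Rancher i's FOC: ∂u_i/∂s_i = α_i − s_i = 0, so s_i* = α_i.
NE contributions = (0.5, 3.9, 4.9, 1.3); S = 10.6.
u_3 = α_3·S − ½·(s_3)² = 4.9·10.6 − ½·4.9² = 39.935.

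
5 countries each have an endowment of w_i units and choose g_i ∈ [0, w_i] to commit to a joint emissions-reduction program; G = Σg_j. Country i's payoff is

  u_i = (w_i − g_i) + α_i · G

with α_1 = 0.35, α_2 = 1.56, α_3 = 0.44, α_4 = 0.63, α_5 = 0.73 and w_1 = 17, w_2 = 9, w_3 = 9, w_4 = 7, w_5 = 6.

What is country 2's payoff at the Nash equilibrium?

14.04

∂u_i/∂g_i = α_i − 1, so country i contributes w_i if α_i > 1, else 0.
α_i > 1 for i ∈ {2}; NE contributions (0, 9, 0, 0, 0), G = 9.
u_2 = (9 − 9) + 1.56·9 = 14.04.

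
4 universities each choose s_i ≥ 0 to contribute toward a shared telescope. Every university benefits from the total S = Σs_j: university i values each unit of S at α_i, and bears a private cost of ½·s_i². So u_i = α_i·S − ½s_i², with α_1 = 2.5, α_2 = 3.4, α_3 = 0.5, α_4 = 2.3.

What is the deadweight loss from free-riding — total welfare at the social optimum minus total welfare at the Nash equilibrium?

87.365

University i's FOC: ∂u_i/∂s_i = α_i − s_i = 0, so s_i* = α_i.
NE contributions = (2.5, 3.4, 0.5, 2.3); S = 8.7.
W^NE = (Σα)·S − ½Σα_i² = 8.7² − ½·23.35 = 64.015.
Planner sets s_i = Σα_j = 8.7 for every i, so S^SO = 4·8.7 = 34.8.
W^SO = (Σα)·S^SO − ½·4·(Σα)² = (4/2)·8.7² = 151.38.
Deadweight loss = W^SO − W^NE = 87.365.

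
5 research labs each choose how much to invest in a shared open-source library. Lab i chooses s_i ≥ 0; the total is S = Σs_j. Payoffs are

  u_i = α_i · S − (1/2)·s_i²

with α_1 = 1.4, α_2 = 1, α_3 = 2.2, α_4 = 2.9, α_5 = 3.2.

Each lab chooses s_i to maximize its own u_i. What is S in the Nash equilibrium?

Lab i's FOC: ∂u_i/∂s_i = α_i − s_i = 0, so s_i* = α_i.
NE contributions = (1.4, 1, 2.2, 2.9, 3.2); S = 10.7.

10.7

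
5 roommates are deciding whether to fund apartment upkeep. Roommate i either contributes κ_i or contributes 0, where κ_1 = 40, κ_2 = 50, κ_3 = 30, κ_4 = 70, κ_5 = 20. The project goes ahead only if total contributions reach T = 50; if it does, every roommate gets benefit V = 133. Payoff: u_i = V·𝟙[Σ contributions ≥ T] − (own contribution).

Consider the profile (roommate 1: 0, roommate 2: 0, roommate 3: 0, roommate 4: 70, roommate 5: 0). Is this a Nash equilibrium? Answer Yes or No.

Total = 70 ≥ 50: provided.
Roommate 1 (pledges 0, payoff 133): pledging 40 → total 110, payoff 93. No gain.
Roommate 2 (pledges 0, payoff 133): pledging 50 → total 120, payoff 83. No gain.
Roommate 3 (pledges 0, payoff 133): pledging 30 → total 100, payoff 103. No gain.
Roommate 4 (pledges 70, payoff 63): dropping to 0 → total 0, payoff 0. No gain.
Roommate 5 (pledges 0, payoff 133): pledging 20 → total 90, payoff 113. No gain.

Yes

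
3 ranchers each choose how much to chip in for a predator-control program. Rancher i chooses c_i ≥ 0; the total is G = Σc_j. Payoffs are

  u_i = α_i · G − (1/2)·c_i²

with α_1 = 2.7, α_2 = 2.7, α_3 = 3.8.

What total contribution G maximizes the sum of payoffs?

27.6

Planner FOC: ∂(Σu_j)/∂c_i = (Σα_j) − c_i = 0, so c_i^SO = Σα_j = 9.2 for every i; G^SO = 27.6.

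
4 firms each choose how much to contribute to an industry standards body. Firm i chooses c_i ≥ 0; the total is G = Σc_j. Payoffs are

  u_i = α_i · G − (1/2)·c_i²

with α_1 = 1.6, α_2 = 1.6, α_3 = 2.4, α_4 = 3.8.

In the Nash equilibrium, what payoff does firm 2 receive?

13.76

Firm i's FOC: ∂u_i/∂c_i = α_i − c_i = 0, so c_i* = α_i.
NE contributions = (1.6, 1.6, 2.4, 3.8); G = 9.4.
u_2 = α_2·G − ½·(c_2)² = 1.6·9.4 − ½·1.6² = 13.76.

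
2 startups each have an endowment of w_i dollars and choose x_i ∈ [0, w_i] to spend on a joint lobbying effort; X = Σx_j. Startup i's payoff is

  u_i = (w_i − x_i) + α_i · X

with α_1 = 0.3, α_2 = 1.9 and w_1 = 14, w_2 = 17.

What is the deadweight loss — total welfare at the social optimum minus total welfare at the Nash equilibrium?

∂u_i/∂x_i = α_i − 1, so startup i contributes w_i if α_i > 1, else 0.
α_i > 1 for i ∈ {2}; NE contributions (0, 17), X = 17.
W^NE = Σw_i − X^NE + (Σα_i)·X^NE = 31 + 1.2·17 = 51.4.
Planner: ∂(Σu_j)/∂x_i = Σα_j − 1 = 1.2 > 0, so everyone contributes w_i; X^SO = 31, W^SO = 31 + 1.2·31 = 68.2.
Deadweight loss = 16.8.

16.8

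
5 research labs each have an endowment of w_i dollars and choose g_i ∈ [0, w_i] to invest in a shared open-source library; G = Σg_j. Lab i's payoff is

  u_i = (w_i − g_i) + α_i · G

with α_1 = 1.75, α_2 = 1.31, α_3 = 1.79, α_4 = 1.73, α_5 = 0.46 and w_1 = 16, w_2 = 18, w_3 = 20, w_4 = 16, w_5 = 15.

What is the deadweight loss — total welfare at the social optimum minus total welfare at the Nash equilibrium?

90.6

∂u_i/∂g_i = α_i − 1, so lab i contributes w_i if α_i > 1, else 0.
α_i > 1 for i ∈ {1, 2, 3, 4}; NE contributions (16, 18, 20, 16, 0), G = 70.
W^NE = Σw_i − G^NE + (Σα_i)·G^NE = 85 + 6.04·70 = 507.8.
Planner: ∂(Σu_j)/∂g_i = Σα_j − 1 = 6.04 > 0, so everyone contributes w_i; G^SO = 85, W^SO = 85 + 6.04·85 = 598.4.
Deadweight loss = 90.6.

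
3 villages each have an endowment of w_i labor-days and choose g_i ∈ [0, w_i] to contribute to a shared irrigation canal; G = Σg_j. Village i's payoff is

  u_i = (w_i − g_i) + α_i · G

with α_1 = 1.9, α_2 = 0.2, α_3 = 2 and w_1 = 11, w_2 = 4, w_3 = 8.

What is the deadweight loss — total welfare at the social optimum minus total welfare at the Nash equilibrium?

12.4

∂u_i/∂g_i = α_i − 1, so village i contributes w_i if α_i > 1, else 0.
α_i > 1 for i ∈ {1, 3}; NE contributions (11, 0, 8), G = 19.
W^NE = Σw_i − G^NE + (Σα_i)·G^NE = 23 + 3.1·19 = 81.9.
Planner: ∂(Σu_j)/∂g_i = Σα_j − 1 = 3.1 > 0, so everyone contributes w_i; G^SO = 23, W^SO = 23 + 3.1·23 = 94.3.
Deadweight loss = 12.4.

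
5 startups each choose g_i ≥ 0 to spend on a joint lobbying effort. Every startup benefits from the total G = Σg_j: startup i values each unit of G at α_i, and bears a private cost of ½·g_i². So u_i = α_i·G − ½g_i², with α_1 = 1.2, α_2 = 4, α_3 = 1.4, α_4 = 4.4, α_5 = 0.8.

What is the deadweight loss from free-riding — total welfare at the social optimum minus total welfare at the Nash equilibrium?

Startup i's FOC: ∂u_i/∂g_i = α_i − g_i = 0, so g_i* = α_i.
NE contributions = (1.2, 4, 1.4, 4.4, 0.8); G = 11.8.
W^NE = (Σα)·G − ½Σα_i² = 11.8² − ½·39.4 = 119.54.
Planner sets g_i = Σα_j = 11.8 for every i, so G^SO = 5·11.8 = 59.
W^SO = (Σα)·G^SO − ½·5·(Σα)² = (5/2)·11.8² = 348.1.
Deadweight loss = W^SO − W^NE = 228.56.

228.56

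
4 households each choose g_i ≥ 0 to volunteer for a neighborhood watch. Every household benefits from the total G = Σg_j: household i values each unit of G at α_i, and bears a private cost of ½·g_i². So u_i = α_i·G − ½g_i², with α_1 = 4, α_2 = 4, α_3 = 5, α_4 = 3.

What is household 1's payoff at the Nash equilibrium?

Household i's FOC: ∂u_i/∂g_i = α_i − g_i = 0, so g_i* = α_i.
NE contributions = (4, 4, 5, 3); G = 16.
u_1 = α_1·G − ½·(g_1)² = 4·16 − ½·4² = 56.

56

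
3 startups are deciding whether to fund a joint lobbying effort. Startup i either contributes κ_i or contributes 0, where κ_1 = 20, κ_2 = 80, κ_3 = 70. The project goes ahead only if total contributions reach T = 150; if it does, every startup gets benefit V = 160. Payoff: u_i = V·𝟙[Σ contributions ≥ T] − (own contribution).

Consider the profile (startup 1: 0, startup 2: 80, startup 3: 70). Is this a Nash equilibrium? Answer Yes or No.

Total = 150 ≥ 150: provided.
Startup 1 (pledges 0, payoff 160): pledging 20 → total 170, payoff 140. No gain.
Startup 2 (pledges 80, payoff 80): dropping to 0 → total 70, payoff 0. No gain.
Startup 3 (pledges 70, payoff 90): dropping to 0 → total 80, payoff 0. No gain.

Yes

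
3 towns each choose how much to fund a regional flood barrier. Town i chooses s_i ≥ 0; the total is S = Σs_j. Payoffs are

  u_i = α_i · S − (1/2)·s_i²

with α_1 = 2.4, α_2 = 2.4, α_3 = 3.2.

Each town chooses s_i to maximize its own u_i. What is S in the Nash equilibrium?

Town i's FOC: ∂u_i/∂s_i = α_i − s_i = 0, so s_i* = α_i.
NE contributions = (2.4, 2.4, 3.2); S = 8.

8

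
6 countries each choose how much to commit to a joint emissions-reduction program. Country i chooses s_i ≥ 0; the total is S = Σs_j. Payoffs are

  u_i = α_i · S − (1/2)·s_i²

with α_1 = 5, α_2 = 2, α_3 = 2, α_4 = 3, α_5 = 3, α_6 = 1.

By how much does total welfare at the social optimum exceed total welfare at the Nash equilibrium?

538

Country i's FOC: ∂u_i/∂s_i = α_i − s_i = 0, so s_i* = α_i.
NE contributions = (5, 2, 2, 3, 3, 1); S = 16.
W^NE = (Σα)·S − ½Σα_i² = 16² − ½·52 = 230.
Planner sets s_i = Σα_j = 16 for every i, so S^SO = 6·16 = 96.
W^SO = (Σα)·S^SO − ½·6·(Σα)² = (6/2)·16² = 768.
Deadweight loss = W^SO − W^NE = 538.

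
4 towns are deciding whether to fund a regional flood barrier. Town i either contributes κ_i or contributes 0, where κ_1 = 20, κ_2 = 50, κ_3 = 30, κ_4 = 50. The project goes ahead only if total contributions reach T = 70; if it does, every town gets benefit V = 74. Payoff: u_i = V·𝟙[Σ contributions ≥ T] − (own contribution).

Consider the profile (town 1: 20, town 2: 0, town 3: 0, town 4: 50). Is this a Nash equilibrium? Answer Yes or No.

Yes

Total = 70 ≥ 70: provided.
Town 1 (pledges 20, payoff 54): dropping to 0 → total 50, payoff 0. No gain.
Town 2 (pledges 0, payoff 74): pledging 50 → total 120, payoff 24. No gain.
Town 3 (pledges 0, payoff 74): pledging 30 → total 100, payoff 44. No gain.
Town 4 (pledges 50, payoff 24): dropping to 0 → total 20, payoff 0. No gain.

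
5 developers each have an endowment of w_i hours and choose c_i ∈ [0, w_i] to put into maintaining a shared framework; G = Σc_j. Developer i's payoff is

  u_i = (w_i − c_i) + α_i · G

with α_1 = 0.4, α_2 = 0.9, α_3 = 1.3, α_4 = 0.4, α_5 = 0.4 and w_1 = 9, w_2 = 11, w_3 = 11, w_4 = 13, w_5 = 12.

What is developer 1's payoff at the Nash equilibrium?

∂u_i/∂c_i = α_i − 1, so developer i contributes w_i if α_i > 1, else 0.
α_i > 1 for i ∈ {3}; NE contributions (0, 0, 11, 0, 0), G = 11.
u_1 = (9 − 0) + 0.4·11 = 13.4.

13.4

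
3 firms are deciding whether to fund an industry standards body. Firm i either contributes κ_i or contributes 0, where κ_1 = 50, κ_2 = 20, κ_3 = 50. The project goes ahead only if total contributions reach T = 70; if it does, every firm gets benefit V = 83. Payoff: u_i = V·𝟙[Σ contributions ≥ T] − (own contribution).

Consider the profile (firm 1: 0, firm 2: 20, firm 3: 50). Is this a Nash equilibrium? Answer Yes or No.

Yes

Total = 70 ≥ 70: provided.
Firm 1 (pledges 0, payoff 83): pledging 50 → total 120, payoff 33. No gain.
Firm 2 (pledges 20, payoff 63): dropping to 0 → total 50, payoff 0. No gain.
Firm 3 (pledges 50, payoff 33): dropping to 0 → total 20, payoff 0. No gain.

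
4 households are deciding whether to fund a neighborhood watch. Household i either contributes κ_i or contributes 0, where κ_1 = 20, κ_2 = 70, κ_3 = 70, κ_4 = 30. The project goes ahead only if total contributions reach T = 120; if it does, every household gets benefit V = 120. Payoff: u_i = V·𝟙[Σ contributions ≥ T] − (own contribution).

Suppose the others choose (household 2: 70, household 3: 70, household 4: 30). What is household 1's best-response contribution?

Others' total = 170 ≥ 120; contributing adds cost 20 for no extra benefit.
Best response: 0.

0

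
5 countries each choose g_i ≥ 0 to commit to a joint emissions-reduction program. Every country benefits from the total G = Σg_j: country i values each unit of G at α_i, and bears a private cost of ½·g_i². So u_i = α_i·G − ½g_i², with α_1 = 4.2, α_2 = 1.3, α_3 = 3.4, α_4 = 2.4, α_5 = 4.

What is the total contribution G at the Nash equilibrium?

15.3

Country i's FOC: ∂u_i/∂g_i = α_i − g_i = 0, so g_i* = α_i.
NE contributions = (4.2, 1.3, 3.4, 2.4, 4); G = 15.3.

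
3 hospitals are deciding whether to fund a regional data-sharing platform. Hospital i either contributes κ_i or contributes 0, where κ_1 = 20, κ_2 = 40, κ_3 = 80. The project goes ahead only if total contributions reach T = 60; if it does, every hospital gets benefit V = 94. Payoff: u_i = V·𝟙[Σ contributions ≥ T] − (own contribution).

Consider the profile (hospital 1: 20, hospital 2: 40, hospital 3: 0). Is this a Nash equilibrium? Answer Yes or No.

Yes

Total = 60 ≥ 60: provided.
Hospital 1 (pledges 20, payoff 74): dropping to 0 → total 40, payoff 0. No gain.
Hospital 2 (pledges 40, payoff 54): dropping to 0 → total 20, payoff 0. No gain.
Hospital 3 (pledges 0, payoff 94): pledging 80 → total 140, payoff 14. No gain.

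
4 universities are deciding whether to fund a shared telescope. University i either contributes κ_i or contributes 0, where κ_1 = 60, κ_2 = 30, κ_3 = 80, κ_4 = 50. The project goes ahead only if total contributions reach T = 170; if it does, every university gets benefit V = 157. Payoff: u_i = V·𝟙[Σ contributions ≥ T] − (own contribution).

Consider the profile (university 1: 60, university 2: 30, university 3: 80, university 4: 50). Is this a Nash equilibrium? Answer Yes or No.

Total = 220 ≥ 170: provided.
University 1 (pledges 60, payoff 97): dropping to 0 → total 160, payoff 0. No gain.
University 2 (pledges 30, payoff 127): dropping to 0 → total 190, payoff 157. Profitable deviation.

No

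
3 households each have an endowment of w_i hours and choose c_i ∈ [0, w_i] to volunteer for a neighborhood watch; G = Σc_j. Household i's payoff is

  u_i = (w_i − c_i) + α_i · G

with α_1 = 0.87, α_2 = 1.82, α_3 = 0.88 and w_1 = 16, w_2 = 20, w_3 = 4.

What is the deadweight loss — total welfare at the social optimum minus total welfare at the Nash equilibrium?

∂u_i/∂c_i = α_i − 1, so household i contributes w_i if α_i > 1, else 0.
α_i > 1 for i ∈ {2}; NE contributions (0, 20, 0), G = 20.
W^NE = Σw_i − G^NE + (Σα_i)·G^NE = 40 + 2.57·20 = 91.4.
Planner: ∂(Σu_j)/∂c_i = Σα_j − 1 = 2.57 > 0, so everyone contributes w_i; G^SO = 40, W^SO = 40 + 2.57·40 = 142.8.
Deadweight loss = 51.4.

51.4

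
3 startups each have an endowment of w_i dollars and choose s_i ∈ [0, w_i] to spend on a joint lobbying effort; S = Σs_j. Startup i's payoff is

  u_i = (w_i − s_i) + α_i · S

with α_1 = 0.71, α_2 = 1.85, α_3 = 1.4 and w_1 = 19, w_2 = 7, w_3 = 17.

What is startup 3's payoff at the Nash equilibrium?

33.6

∂u_i/∂s_i = α_i − 1, so startup i contributes w_i if α_i > 1, else 0.
α_i > 1 for i ∈ {2, 3}; NE contributions (0, 7, 17), S = 24.
u_3 = (17 − 17) + 1.4·24 = 33.6.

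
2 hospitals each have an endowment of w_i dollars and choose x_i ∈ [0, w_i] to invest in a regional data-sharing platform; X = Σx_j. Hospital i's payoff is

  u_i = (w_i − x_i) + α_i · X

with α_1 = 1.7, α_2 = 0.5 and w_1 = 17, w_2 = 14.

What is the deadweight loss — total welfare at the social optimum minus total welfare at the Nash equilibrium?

∂u_i/∂x_i = α_i − 1, so hospital i contributes w_i if α_i > 1, else 0.
α_i > 1 for i ∈ {1}; NE contributions (17, 0), X = 17.
W^NE = Σw_i − X^NE + (Σα_i)·X^NE = 31 + 1.2·17 = 51.4.
Planner: ∂(Σu_j)/∂x_i = Σα_j − 1 = 1.2 > 0, so everyone contributes w_i; X^SO = 31, W^SO = 31 + 1.2·31 = 68.2.
Deadweight loss = 16.8.

16.8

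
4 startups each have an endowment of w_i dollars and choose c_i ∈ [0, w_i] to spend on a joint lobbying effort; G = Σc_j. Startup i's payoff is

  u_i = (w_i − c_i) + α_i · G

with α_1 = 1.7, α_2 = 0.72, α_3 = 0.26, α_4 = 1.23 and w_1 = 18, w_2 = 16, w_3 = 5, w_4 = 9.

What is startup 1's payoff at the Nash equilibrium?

45.9

∂u_i/∂c_i = α_i − 1, so startup i contributes w_i if α_i > 1, else 0.
α_i > 1 for i ∈ {1, 4}; NE contributions (18, 0, 0, 9), G = 27.
u_1 = (18 − 18) + 1.7·27 = 45.9.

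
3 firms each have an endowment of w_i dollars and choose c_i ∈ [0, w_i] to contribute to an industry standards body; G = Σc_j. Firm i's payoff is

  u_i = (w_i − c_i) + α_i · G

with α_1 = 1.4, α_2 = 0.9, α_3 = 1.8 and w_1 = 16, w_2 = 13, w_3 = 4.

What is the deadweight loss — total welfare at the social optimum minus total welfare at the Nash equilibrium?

40.3

∂u_i/∂c_i = α_i − 1, so firm i contributes w_i if α_i > 1, else 0.
α_i > 1 for i ∈ {1, 3}; NE contributions (16, 0, 4), G = 20.
W^NE = Σw_i − G^NE + (Σα_i)·G^NE = 33 + 3.1·20 = 95.
Planner: ∂(Σu_j)/∂c_i = Σα_j − 1 = 3.1 > 0, so everyone contributes w_i; G^SO = 33, W^SO = 33 + 3.1·33 = 135.3.
Deadweight loss = 40.3.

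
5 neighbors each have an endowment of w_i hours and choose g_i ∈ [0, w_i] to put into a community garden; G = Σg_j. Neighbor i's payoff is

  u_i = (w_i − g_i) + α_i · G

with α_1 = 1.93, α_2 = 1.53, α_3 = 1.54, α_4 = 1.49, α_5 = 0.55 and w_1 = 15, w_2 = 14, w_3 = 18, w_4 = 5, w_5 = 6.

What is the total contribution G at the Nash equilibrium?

52

∂u_i/∂g_i = α_i − 1, so neighbor i contributes w_i if α_i > 1, else 0.
α_i > 1 for i ∈ {1, 2, 3, 4}; NE contributions (15, 14, 18, 5, 0), G = 52.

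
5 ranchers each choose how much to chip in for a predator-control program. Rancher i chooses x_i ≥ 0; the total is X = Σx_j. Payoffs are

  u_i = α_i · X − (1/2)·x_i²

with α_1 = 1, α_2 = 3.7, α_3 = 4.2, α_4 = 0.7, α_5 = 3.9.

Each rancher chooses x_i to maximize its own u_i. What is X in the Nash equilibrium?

Rancher i's FOC: ∂u_i/∂x_i = α_i − x_i = 0, so x_i* = α_i.
NE contributions = (1, 3.7, 4.2, 0.7, 3.9); X = 13.5.

13.5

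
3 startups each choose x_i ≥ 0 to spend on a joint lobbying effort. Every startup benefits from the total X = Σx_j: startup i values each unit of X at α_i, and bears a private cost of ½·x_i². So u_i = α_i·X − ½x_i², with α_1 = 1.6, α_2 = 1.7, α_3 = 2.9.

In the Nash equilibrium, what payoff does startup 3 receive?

13.775

Startup i's FOC: ∂u_i/∂x_i = α_i − x_i = 0, so x_i* = α_i.
NE contributions = (1.6, 1.7, 2.9); X = 6.2.
u_3 = α_3·X − ½·(x_3)² = 2.9·6.2 − ½·2.9² = 13.775.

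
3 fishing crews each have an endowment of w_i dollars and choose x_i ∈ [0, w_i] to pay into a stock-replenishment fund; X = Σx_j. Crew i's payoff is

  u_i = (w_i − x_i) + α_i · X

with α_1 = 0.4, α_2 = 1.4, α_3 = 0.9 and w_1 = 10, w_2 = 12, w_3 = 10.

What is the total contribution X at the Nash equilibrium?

∂u_i/∂x_i = α_i − 1, so crew i contributes w_i if α_i > 1, else 0.
α_i > 1 for i ∈ {2}; NE contributions (0, 12, 0), X = 12.

12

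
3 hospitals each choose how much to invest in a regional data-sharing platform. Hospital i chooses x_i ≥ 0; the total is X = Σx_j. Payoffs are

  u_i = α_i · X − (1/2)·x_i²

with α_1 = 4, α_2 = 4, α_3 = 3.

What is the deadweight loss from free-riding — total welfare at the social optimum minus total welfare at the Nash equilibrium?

81

Hospital i's FOC: ∂u_i/∂x_i = α_i − x_i = 0, so x_i* = α_i.
NE contributions = (4, 4, 3); X = 11.
W^NE = (Σα)·X − ½Σα_i² = 11² − ½·41 = 100.5.
Planner sets x_i = Σα_j = 11 for every i, so X^SO = 3·11 = 33.
W^SO = (Σα)·X^SO − ½·3·(Σα)² = (3/2)·11² = 181.5.
Deadweight loss = W^SO − W^NE = 81.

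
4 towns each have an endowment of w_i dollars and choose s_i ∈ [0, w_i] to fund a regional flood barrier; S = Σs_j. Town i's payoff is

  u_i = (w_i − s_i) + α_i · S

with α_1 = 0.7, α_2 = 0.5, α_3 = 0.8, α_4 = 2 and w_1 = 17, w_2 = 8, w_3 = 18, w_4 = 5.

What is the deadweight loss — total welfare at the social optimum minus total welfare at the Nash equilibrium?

129

∂u_i/∂s_i = α_i − 1, so town i contributes w_i if α_i > 1, else 0.
α_i > 1 for i ∈ {4}; NE contributions (0, 0, 0, 5), S = 5.
W^NE = Σw_i − S^NE + (Σα_i)·S^NE = 48 + 3·5 = 63.
Planner: ∂(Σu_j)/∂s_i = Σα_j − 1 = 3 > 0, so everyone contributes w_i; S^SO = 48, W^SO = 48 + 3·48 = 192.
Deadweight loss = 129.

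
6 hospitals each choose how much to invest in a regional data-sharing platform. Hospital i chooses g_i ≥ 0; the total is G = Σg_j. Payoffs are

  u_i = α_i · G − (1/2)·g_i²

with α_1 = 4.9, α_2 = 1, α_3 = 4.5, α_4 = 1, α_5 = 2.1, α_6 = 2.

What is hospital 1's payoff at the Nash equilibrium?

Hospital i's FOC: ∂u_i/∂g_i = α_i − g_i = 0, so g_i* = α_i.
NE contributions = (4.9, 1, 4.5, 1, 2.1, 2); G = 15.5.
u_1 = α_1·G − ½·(g_1)² = 4.9·15.5 − ½·4.9² = 63.945.

63.945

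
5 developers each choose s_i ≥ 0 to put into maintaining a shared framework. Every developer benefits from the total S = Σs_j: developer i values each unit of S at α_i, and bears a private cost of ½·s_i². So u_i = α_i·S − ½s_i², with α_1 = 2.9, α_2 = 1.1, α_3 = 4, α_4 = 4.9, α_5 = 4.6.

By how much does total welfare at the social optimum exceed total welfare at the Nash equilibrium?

Developer i's FOC: ∂u_i/∂s_i = α_i − s_i = 0, so s_i* = α_i.
NE contributions = (2.9, 1.1, 4, 4.9, 4.6); S = 17.5.
W^NE = (Σα)·S − ½Σα_i² = 17.5² − ½·70.79 = 270.855.
Planner sets s_i = Σα_j = 17.5 for every i, so S^SO = 5·17.5 = 87.5.
W^SO = (Σα)·S^SO − ½·5·(Σα)² = (5/2)·17.5² = 765.625.
Deadweight loss = W^SO − W^NE = 494.77.

494.77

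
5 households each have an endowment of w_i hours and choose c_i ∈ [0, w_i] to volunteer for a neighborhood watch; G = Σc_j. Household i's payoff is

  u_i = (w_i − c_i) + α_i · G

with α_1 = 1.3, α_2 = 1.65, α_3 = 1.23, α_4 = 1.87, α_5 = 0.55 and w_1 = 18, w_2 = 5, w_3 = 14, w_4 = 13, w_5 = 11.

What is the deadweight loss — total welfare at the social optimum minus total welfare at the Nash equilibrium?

61.6

∂u_i/∂c_i = α_i − 1, so household i contributes w_i if α_i > 1, else 0.
α_i > 1 for i ∈ {1, 2, 3, 4}; NE contributions (18, 5, 14, 13, 0), G = 50.
W^NE = Σw_i − G^NE + (Σα_i)·G^NE = 61 + 5.6·50 = 341.
Planner: ∂(Σu_j)/∂c_i = Σα_j − 1 = 5.6 > 0, so everyone contributes w_i; G^SO = 61, W^SO = 61 + 5.6·61 = 402.6.
Deadweight loss = 61.6.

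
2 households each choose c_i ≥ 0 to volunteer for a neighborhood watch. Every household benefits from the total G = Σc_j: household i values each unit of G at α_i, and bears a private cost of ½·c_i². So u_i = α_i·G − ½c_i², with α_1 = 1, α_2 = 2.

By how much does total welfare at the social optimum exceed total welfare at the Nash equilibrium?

2.5

Household i's FOC: ∂u_i/∂c_i = α_i − c_i = 0, so c_i* = α_i.
NE contributions = (1, 2); G = 3.
W^NE = (Σα)·G − ½Σα_i² = 3² − ½·5 = 6.5.
Planner sets c_i = Σα_j = 3 for every i, so G^SO = 2·3 = 6.
W^SO = (Σα)·G^SO − ½·2·(Σα)² = (2/2)·3² = 9.
Deadweight loss = W^SO − W^NE = 2.5.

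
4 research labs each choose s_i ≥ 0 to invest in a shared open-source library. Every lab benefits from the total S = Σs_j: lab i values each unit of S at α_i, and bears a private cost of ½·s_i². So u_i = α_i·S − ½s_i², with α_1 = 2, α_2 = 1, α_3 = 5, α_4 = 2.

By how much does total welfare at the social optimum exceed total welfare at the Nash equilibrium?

117

Lab i's FOC: ∂u_i/∂s_i = α_i − s_i = 0, so s_i* = α_i.
NE contributions = (2, 1, 5, 2); S = 10.
W^NE = (Σα)·S − ½Σα_i² = 10² − ½·34 = 83.
Planner sets s_i = Σα_j = 10 for every i, so S^SO = 4·10 = 40.
W^SO = (Σα)·S^SO − ½·4·(Σα)² = (4/2)·10² = 200.
Deadweight loss = W^SO − W^NE = 117.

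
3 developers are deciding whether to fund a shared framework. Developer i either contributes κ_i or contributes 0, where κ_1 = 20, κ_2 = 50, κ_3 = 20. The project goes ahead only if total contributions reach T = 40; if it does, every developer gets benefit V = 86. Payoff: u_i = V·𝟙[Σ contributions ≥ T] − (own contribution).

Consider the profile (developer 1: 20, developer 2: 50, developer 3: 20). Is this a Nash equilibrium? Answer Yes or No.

No

Total = 90 ≥ 40: provided.
Developer 1 (pledges 20, payoff 66): dropping to 0 → total 70, payoff 86. Profitable deviation.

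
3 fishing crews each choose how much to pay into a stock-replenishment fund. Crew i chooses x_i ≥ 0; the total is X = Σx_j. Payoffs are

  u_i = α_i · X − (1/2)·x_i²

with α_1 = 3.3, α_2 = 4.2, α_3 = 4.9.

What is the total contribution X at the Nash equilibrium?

Crew i's FOC: ∂u_i/∂x_i = α_i − x_i = 0, so x_i* = α_i.
NE contributions = (3.3, 4.2, 4.9); X = 12.4.

12.4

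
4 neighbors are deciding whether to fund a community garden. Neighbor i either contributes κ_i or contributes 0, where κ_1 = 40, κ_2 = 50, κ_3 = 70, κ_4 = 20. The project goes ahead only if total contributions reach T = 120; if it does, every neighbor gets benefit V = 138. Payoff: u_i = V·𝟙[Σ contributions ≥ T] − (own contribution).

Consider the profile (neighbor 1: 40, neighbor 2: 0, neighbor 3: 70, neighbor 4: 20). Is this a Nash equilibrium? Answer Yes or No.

Total = 130 ≥ 120: provided.
Neighbor 1 (pledges 40, payoff 98): dropping to 0 → total 90, payoff 0. No gain.
Neighbor 2 (pledges 0, payoff 138): pledging 50 → total 180, payoff 88. No gain.
Neighbor 3 (pledges 70, payoff 68): dropping to 0 → total 60, payoff 0. No gain.
Neighbor 4 (pledges 20, payoff 118): dropping to 0 → total 110, payoff 0. No gain.

Yes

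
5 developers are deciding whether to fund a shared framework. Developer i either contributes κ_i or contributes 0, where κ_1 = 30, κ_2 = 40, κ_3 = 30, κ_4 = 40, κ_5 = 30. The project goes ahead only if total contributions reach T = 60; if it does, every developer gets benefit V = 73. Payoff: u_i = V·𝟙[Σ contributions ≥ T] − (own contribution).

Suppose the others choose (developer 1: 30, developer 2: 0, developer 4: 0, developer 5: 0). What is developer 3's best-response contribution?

Others' total = 30. Contributing 30 brings total to 60 ≥ 60: gain V − κ_3 = 43.
Best response: 30.

30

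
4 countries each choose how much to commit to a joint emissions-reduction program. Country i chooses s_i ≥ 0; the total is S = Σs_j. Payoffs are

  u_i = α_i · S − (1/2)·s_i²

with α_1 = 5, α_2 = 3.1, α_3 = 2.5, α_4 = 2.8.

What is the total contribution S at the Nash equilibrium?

Country i's FOC: ∂u_i/∂s_i = α_i − s_i = 0, so s_i* = α_i.
NE contributions = (5, 3.1, 2.5, 2.8); S = 13.4.

13.4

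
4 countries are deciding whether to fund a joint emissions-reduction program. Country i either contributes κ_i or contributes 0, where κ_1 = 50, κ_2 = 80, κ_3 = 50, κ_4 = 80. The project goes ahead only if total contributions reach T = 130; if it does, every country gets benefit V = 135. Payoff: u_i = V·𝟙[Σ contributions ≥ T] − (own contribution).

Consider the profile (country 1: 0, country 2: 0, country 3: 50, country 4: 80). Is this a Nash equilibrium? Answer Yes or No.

Yes

Total = 130 ≥ 130: provided.
Country 1 (pledges 0, payoff 135): pledging 50 → total 180, payoff 85. No gain.
Country 2 (pledges 0, payoff 135): pledging 80 → total 210, payoff 55. No gain.
Country 3 (pledges 50, payoff 85): dropping to 0 → total 80, payoff 0. No gain.
Country 4 (pledges 80, payoff 55): dropping to 0 → total 50, payoff 0. No gain.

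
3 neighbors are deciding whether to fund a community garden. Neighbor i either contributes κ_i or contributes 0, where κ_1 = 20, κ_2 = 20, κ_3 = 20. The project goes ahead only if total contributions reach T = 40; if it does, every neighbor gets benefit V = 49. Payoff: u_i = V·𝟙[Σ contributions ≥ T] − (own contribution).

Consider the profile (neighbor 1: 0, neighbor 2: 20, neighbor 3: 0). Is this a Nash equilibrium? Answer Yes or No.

Total = 20 < 40: not provided.
Neighbor 1 (pledges 0, payoff 0): pledging 20 → total 40, payoff 29. Profitable deviation.

No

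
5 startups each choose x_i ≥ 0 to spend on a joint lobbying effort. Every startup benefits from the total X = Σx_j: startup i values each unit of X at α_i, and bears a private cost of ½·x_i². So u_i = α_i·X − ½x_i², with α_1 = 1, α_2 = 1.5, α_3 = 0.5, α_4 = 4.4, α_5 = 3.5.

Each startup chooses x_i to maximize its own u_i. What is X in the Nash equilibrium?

10.9

Startup i's FOC: ∂u_i/∂x_i = α_i − x_i = 0, so x_i* = α_i.
NE contributions = (1, 1.5, 0.5, 4.4, 3.5); X = 10.9.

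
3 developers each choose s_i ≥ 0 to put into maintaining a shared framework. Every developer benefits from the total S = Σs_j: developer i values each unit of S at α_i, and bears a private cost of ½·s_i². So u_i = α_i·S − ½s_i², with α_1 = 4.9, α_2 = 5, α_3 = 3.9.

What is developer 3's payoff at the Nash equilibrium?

Developer i's FOC: ∂u_i/∂s_i = α_i − s_i = 0, so s_i* = α_i.
NE contributions = (4.9, 5, 3.9); S = 13.8.
u_3 = α_3·S − ½·(s_3)² = 3.9·13.8 − ½·3.9² = 46.215.

46.215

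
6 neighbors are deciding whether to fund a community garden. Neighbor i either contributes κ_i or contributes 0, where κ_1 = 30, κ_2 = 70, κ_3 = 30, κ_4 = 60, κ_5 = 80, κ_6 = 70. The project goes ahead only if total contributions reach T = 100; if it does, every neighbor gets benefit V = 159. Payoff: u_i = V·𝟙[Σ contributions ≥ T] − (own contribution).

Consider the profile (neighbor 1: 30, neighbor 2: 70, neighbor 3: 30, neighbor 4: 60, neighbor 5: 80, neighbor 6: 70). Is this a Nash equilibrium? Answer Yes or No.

No

Total = 340 ≥ 100: provided.
Neighbor 1 (pledges 30, payoff 129): dropping to 0 → total 310, payoff 159. Profitable deviation.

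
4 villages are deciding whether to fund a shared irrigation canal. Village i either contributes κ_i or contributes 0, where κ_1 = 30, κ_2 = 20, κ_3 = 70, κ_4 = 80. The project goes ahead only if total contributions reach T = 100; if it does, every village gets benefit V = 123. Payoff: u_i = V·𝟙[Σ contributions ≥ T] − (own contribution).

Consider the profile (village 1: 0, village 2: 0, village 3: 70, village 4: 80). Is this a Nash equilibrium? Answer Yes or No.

Yes

Total = 150 ≥ 100: provided.
Village 1 (pledges 0, payoff 123): pledging 30 → total 180, payoff 93. No gain.
Village 2 (pledges 0, payoff 123): pledging 20 → total 170, payoff 103. No gain.
Village 3 (pledges 70, payoff 53): dropping to 0 → total 80, payoff 0. No gain.
Village 4 (pledges 80, payoff 43): dropping to 0 → total 70, payoff 0. No gain.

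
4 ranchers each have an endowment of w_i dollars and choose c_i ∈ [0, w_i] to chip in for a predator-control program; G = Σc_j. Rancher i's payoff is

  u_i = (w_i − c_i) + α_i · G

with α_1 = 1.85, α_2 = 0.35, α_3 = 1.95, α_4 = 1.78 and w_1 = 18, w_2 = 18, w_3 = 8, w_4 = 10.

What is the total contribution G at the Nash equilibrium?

36

∂u_i/∂c_i = α_i − 1, so rancher i contributes w_i if α_i > 1, else 0.
α_i > 1 for i ∈ {1, 3, 4}; NE contributions (18, 0, 8, 10), G = 36.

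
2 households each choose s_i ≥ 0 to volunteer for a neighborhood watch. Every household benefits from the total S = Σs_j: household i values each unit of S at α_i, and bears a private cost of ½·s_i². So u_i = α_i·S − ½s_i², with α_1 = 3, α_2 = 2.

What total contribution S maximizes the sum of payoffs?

Planner FOC: ∂(Σu_j)/∂s_i = (Σα_j) − s_i = 0, so s_i^SO = Σα_j = 5 for every i; S^SO = 10.

10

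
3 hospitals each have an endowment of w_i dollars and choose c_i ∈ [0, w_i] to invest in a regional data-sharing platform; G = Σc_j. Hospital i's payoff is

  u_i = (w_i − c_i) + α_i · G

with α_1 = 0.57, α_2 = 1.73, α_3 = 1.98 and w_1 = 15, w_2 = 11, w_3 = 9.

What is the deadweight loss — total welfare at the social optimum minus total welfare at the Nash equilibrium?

∂u_i/∂c_i = α_i − 1, so hospital i contributes w_i if α_i > 1, else 0.
α_i > 1 for i ∈ {2, 3}; NE contributions (0, 11, 9), G = 20.
W^NE = Σw_i − G^NE + (Σα_i)·G^NE = 35 + 3.28·20 = 100.6.
Planner: ∂(Σu_j)/∂c_i = Σα_j − 1 = 3.28 > 0, so everyone contributes w_i; G^SO = 35, W^SO = 35 + 3.28·35 = 149.8.
Deadweight loss = 49.2.

49.2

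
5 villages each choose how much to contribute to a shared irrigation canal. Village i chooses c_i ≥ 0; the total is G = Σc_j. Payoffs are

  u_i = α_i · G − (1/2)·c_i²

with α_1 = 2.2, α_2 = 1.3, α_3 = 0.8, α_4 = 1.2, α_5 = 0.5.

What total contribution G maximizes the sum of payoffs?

30

Planner FOC: ∂(Σu_j)/∂c_i = (Σα_j) − c_i = 0, so c_i^SO = Σα_j = 6 for every i; G^SO = 30.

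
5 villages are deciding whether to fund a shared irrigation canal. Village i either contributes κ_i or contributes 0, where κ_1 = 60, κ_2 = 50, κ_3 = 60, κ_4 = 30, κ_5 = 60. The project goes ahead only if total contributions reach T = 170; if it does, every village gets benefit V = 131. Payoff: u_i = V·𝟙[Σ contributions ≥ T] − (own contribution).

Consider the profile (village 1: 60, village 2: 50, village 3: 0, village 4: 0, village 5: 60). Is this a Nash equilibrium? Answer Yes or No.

Yes

Total = 170 ≥ 170: provided.
Village 1 (pledges 60, payoff 71): dropping to 0 → total 110, payoff 0. No gain.
Village 2 (pledges 50, payoff 81): dropping to 0 → total 120, payoff 0. No gain.
Village 3 (pledges 0, payoff 131): pledging 60 → total 230, payoff 71. No gain.
Village 4 (pledges 0, payoff 131): pledging 30 → total 200, payoff 101. No gain.
Village 5 (pledges 60, payoff 71): dropping to 0 → total 110, payoff 0. No gain.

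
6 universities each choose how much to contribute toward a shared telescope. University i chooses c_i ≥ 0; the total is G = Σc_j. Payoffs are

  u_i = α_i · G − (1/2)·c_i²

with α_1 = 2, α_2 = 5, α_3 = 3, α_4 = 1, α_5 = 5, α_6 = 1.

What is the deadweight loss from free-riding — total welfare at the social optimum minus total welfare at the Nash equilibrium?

University i's FOC: ∂u_i/∂c_i = α_i − c_i = 0, so c_i* = α_i.
NE contributions = (2, 5, 3, 1, 5, 1); G = 17.
W^NE = (Σα)·G − ½Σα_i² = 17² − ½·65 = 256.5.
Planner sets c_i = Σα_j = 17 for every i, so G^SO = 6·17 = 102.
W^SO = (Σα)·G^SO − ½·6·(Σα)² = (6/2)·17² = 867.
Deadweight loss = W^SO − W^NE = 610.5.

610.5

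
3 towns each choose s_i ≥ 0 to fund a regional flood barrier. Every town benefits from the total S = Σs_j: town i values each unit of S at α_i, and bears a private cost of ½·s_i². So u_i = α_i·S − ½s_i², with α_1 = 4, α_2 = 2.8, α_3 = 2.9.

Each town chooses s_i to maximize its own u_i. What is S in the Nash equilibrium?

Town i's FOC: ∂u_i/∂s_i = α_i − s_i = 0, so s_i* = α_i.
NE contributions = (4, 2.8, 2.9); S = 9.7.

9.7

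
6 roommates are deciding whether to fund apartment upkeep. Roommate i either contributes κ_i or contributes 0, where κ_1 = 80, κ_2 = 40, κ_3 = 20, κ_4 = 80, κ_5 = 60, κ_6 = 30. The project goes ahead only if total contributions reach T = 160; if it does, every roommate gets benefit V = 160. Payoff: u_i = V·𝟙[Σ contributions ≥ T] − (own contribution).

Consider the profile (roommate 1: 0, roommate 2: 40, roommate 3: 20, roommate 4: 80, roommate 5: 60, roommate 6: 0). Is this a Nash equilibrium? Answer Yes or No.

Total = 200 ≥ 160: provided.
Roommate 1 (pledges 0, payoff 160): pledging 80 → total 280, payoff 80. No gain.
Roommate 2 (pledges 40, payoff 120): dropping to 0 → total 160, payoff 160. Profitable deviation.

No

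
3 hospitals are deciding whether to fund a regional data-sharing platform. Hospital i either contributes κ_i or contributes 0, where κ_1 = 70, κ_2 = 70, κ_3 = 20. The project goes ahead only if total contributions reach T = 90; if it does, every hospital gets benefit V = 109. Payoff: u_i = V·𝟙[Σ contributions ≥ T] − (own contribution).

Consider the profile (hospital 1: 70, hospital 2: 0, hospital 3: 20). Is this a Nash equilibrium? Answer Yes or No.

Yes

Total = 90 ≥ 90: provided.
Hospital 1 (pledges 70, payoff 39): dropping to 0 → total 20, payoff 0. No gain.
Hospital 2 (pledges 0, payoff 109): pledging 70 → total 160, payoff 39. No gain.
Hospital 3 (pledges 20, payoff 89): dropping to 0 → total 70, payoff 0. No gain.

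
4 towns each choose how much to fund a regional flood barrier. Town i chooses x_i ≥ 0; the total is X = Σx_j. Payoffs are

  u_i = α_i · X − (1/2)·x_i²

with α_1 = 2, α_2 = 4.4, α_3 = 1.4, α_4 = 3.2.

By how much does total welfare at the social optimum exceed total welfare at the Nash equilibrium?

Town i's FOC: ∂u_i/∂x_i = α_i − x_i = 0, so x_i* = α_i.
NE contributions = (2, 4.4, 1.4, 3.2); X = 11.
W^NE = (Σα)·X − ½Σα_i² = 11² − ½·35.56 = 103.22.
Planner sets x_i = Σα_j = 11 for every i, so X^SO = 4·11 = 44.
W^SO = (Σα)·X^SO − ½·4·(Σα)² = (4/2)·11² = 242.
Deadweight loss = W^SO − W^NE = 138.78.

138.78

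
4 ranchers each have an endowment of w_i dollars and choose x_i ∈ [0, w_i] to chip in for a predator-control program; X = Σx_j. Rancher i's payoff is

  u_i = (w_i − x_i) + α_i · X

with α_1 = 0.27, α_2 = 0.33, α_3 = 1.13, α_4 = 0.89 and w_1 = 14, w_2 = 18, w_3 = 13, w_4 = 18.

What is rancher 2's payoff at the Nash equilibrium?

22.29

∂u_i/∂x_i = α_i − 1, so rancher i contributes w_i if α_i > 1, else 0.
α_i > 1 for i ∈ {3}; NE contributions (0, 0, 13, 0), X = 13.
u_2 = (18 − 0) + 0.33·13 = 22.29.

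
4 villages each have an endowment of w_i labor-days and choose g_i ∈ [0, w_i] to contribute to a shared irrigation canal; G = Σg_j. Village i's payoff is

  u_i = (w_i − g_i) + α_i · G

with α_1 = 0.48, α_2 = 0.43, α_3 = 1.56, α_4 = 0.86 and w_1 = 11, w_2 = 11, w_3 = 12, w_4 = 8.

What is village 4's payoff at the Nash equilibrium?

∂u_i/∂g_i = α_i − 1, so village i contributes w_i if α_i > 1, else 0.
α_i > 1 for i ∈ {3}; NE contributions (0, 0, 12, 0), G = 12.
u_4 = (8 − 0) + 0.86·12 = 18.32.

18.32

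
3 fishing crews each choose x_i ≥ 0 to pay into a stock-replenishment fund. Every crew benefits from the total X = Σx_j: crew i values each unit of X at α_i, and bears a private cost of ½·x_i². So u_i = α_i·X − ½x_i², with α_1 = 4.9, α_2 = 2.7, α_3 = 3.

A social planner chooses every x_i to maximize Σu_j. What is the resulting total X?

31.8

Planner FOC: ∂(Σu_j)/∂x_i = (Σα_j) − x_i = 0, so x_i^SO = Σα_j = 10.6 for every i; X^SO = 31.8.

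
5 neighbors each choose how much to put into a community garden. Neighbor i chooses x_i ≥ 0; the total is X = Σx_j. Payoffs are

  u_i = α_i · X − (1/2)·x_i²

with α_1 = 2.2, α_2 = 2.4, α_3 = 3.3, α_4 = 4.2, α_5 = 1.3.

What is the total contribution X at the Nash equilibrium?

Neighbor i's FOC: ∂u_i/∂x_i = α_i − x_i = 0, so x_i* = α_i.
NE contributions = (2.2, 2.4, 3.3, 4.2, 1.3); X = 13.4.

13.4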